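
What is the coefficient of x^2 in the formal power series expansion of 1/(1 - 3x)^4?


The general identity 1/(1 - c x)^r = sum_{k>=0} c^k C(k + r - 1, r - 1) x^k follows by substituting y = c x into 1/(1 - y)^r = sum_{k>=0} C(k + r - 1, r - 1) y^k.
For c = 3, r = 4, k = 2:
3^2 * C(5, 3) = 9 * 10 = 90.

90


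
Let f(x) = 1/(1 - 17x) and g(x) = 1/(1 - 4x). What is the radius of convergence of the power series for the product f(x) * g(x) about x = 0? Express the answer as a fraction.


The radius of 1/(1 - 17x) is 1/17 (nearest singularity at x = 1/17), and the radius of 1/(1 - 4x) is 1/4.
The product f(x)*g(x) = 1/((1 - 17x)(1 - 4x)) has singularities at both 1/17 and 1/4, so its radius of convergence is the distance to the nearest one:
min(1/17, 1/4) = 1/17.

1/17


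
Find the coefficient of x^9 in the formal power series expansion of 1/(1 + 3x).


Write 1/(1 + c x) = 1/(1 - (-c) x) and apply the geometric-series identity
1/(1 - y) = sum_{k>=0} y^k to get 1/(1 + c x) = sum_{k>=0} (-c)^k x^k.
So the coefficient of x^k is (-c)^k = (-1)^k * c^k.
Here c = 3 and k = 9:
(-3)^9 = -1 * 19683 = -19683

-19683


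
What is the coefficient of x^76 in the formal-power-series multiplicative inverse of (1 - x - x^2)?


Let the inverse be f(x) = sum_{k>=0} a_k x^k. From f(x) * (1 - x - x^2) = 1 and matching coefficients:
 x^0: a_0 = 1.
 x^1: a_1 - a_0 = 0, so a_1 = 1.
 x^k (k >= 2): a_k - a_{k-1} - a_{k-2} = 0, i.e. a_k = a_{k-1} + a_{k-2}.
This is the Fibonacci-type recurrence shifted so that a_0 = a_1 = 1.
Iterating: a_0=1, a_1=1, a_2=2, a_3=3, a_4=5, a_5=8, a_6=13, a_7=21, a_8=34, a_9=55, ...
a_76 = 5527939700884757.

5527939700884757


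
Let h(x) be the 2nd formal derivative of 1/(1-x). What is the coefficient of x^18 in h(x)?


Differentiating 2 times: d^2/dx^2 [1/(1-x)] = 2!/(1-x)^3.
The expansion 1/(1-x)^3 = sum_{k>=0} C(k+2, 2) x^k, so the coefficient of x^n in 2!/(1-x)^3 is 2! * C(n+2, 2).
For n = 18: 2 * C(20, 2) = 2 * 190 = 380

380


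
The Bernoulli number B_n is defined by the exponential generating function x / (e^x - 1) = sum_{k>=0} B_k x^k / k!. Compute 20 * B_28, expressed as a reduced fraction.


Bernoulli numbers can also be computed recursively via B_0 = 1 and sum_{j=0}^{m} C(m+1, j) B_j = 0 for m >= 1. Odd-index Bernoulli numbers vanish for k >= 3.
Computing B_28 = -23749461029/870, so 20 * B_28 = 20 * -23749461029/870 = -47498922058/87.

-47498922058/87


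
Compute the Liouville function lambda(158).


The Liouville function is lambda(k) = (-1)^Omega(k), where Omega(k) counts the prime factors of k with multiplicity.
Factoring: 158 = 2 * 79, so Omega(158) = 2.
lambda(158) = (-1)^2 = 1.

1


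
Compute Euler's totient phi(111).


phi(n) counts integers in [1, n] coprime to n. Using the multiplicative formula phi(n) = n * prod_{p | n} (1 - 1/p):
111 = 3 * 37, so
phi(111) = 111 * (1 - 1/3) * (1 - 1/37) = 72.

72


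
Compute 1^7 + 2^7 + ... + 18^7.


This power sum has a closed form given by Faulhaber's formula
sum_{k=1}^{m} k^p = (1 / (p + 1)) * sum_{j=0}^{p} C(p + 1, j) B_j m^(p + 1 - j),
but for small m direct computation is fastest:
1 + 128 + 2187 + 16384 + 78125 + 279936 + 823543 + 2097152 + 4782969 + 10000000 + 19487171 + 35831808 + 62748517 + 105413504 + 170859375 + 268435456 + 410338673 + 612220032 = 1703414961.

1703414961


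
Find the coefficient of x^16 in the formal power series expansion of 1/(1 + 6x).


Write 1/(1 + c x) = 1/(1 - (-c) x) and apply the geometric-series identity
1/(1 - y) = sum_{k>=0} y^k to get 1/(1 + c x) = sum_{k>=0} (-c)^k x^k.
So the coefficient of x^k is (-c)^k = (-1)^k * c^k.
Here c = 6 and k = 16:
(-6)^16 = 1 * 2821109907456 = 2821109907456

2821109907456


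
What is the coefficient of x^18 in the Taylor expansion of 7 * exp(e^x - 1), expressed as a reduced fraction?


exp(e^x - 1) = sum_{k>=0} Bell_k x^k / k!, where Bell_k is the k-th Bell number.
So the coefficient of x^18 is 7 * Bell_18 / 18!.
Computing: Bell_18 = 682076806159 and 18! = 6402373705728000, giving
7 * 682076806159/6402373705728000 = 97439543737/130660687872000.

97439543737/130660687872000


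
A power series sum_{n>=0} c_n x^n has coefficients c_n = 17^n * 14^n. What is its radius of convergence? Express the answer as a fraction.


By the root test (Cauchy-Hadamard), the radius is R = 1 / limsup_n |c_n|^(1/n).
Here |c_n|^(1/n) = (17^n * 14^n)^(1/n) = 17 * 14 = 238 for all n.
So R = 1/238 = 1/238.

1/238


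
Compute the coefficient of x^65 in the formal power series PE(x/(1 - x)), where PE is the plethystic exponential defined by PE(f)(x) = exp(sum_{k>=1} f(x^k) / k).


For f(x) = x/(1 - x) we have
sum_{k>=1} f(x^k) / k = sum_{k>=1} (1/k) * x^k / (1 - x^k) = sum_{k, m >= 1} x^(k m) / k,
which after exponentiating simplifies to
PE(x/(1 - x)) = prod_{k>=1} 1 / (1 - x^k).
This is the generating function for the partition function p(n), so the coefficient of x^65 is p(65).
Computing p(65) by dynamic programming over parts 1, 2, ..., 65: p(65) = 2012558.

2012558


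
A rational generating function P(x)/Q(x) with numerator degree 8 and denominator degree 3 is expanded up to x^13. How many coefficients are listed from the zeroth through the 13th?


Expanding up to x^13 gives the coefficients for x^0, x^1, ..., x^13.
That is 13 + 1 = 14 coefficients in total.

14


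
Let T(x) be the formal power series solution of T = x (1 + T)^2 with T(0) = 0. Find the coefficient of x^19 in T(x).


Apply the Lagrange inversion formula: if T = x * phi(T) with phi(t) = (1 + t)^2, then [x^n] T = (1/n) [t^(n-1)] phi(t)^n = (1/n) [t^(n-1)] (1 + t)^(2n) = (1/n) C(2n, n-1).
Using the identity C(2n, n-1) = C(2n, n) * n / (n+1), the unscaled factor equals C(2n, n) / (n+1) = C_n, the n-th Catalan number.
For n = 19: C_19 = C(38, 19) / 20 = 35345263800/20 = 1767263190 = 1767263190.

1767263190


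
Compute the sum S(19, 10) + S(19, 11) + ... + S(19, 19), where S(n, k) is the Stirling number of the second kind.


By definition, S(n, k) counts partitions of an n-set into exactly k nonempty blocks.
Computing row n = 19 for k = 10..19:
S(19, k): 477297033785, 129413217791, 23466951300, 2892439160, 243577530, 13916778, 527136, 12597, 171, 1
Sum = 633327676249.

633327676249


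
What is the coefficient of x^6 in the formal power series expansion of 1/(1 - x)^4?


The expansion 1/(1 - x)^r = sum_{k>=0} C(k + r - 1, r - 1) x^k follows from the multiset / negative-binomial theorem (or from repeated differentiation of the geometric series).
For r = 4 and k = 6:
C(9, 3) = 362880 / (6 * 720) = 84.

84


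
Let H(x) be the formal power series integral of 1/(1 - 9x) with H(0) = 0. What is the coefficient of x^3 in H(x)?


1/(1 - 9x) = sum_{k>=0} 9^k x^k. Integrating termwise with H(0) = 0:
H(x) = sum_{k>=0} 9^k x^(k+1) / (k+1) = sum_{m>=1} 9^(m-1) x^m / m.
For m = 3: 9^2/3 = 81/3 = 27.

27


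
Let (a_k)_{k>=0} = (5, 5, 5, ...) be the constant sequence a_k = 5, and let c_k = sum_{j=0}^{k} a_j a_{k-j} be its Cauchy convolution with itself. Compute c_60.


Since a_j = 5 for all j >= 0, the convolution sum becomes
c_k = sum_{j=0}^{k} 5 * 5 = 25 * (k + 1).
Equivalently, the generating function of (a_k) is 5/(1 - x) and its square is 25/(1 - x)^2 = sum_{k>=0} 25(k + 1) x^k.
For k = 60: 25 * 61 = 1525.

1525


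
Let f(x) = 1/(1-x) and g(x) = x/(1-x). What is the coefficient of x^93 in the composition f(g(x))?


First simplify the composition: f(g(x)) = 1/(1 - x/(1-x)) = (1-x)/((1-x) - x) = (1-x)/(1-2x).
Now extract the coefficient. Write (1-x)/(1-2x) = 1/(1-2x) - x/(1-2x).
The coefficient of x^n in 1/(1-2x) is 2^n, and in x/(1-2x) is 2^(n-1) (for n >= 1).
So the coefficient of x^93 is 2^93 - 2^92 = 9903520314283042199192993792 - 4951760157141521099596496896 = 4951760157141521099596496896.

4951760157141521099596496896


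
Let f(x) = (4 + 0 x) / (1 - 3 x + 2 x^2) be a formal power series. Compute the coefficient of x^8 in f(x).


Write f(x) = sum_{k>=0} a_k x^k. Multiplying both sides by 1 - 3 x + 2 x^2 gives
(1 - 3 x + 2 x^2) sum_{k>=0} a_k x^k = 4 + 0 x.
Matching coefficients:
 x^0: a_0 = 4
 x^1: a_1 - 3 a_0 = 0  =>  a_1 = 3*4 + 0 = 12
 x^k (k >= 2): a_k = 3 a_{k-1} - 2 a_{k-2}.
Iterating: a_2 = 28, a_3 = 60, a_4 = 124, a_5 = 252, a_6 = 508, a_7 = 1020, a_8 = 2044.
So the coefficient of x^8 is 2044.

2044


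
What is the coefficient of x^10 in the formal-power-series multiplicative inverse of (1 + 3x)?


The inverse is 1/(1 + 3x). Apply the geometric identity 1/(1 - y) = sum_{k>=0} y^k with y = -3x:
1/(1 + 3x) = sum_{k>=0} (-3)^k x^k.
So the coefficient of x^10 is (-3)^10 = 59049.

59049


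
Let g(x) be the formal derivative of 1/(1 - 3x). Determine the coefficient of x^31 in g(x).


Differentiate termwise: d/dx sum_{k>=0} 3^k x^k = sum_{k>=1} k 3^k x^(k-1) = sum_{j>=0} (j+1) 3^(j+1) x^j.
Equivalently, d/dx [1/(1 - 3x)] = 3/(1 - 3x)^2.
For j = 31: 32 * 3^32 = 32 * 1853020188851841 = 59296646043258912.

59296646043258912


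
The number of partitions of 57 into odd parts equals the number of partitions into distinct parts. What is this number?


Computing partitions of 57 into odd parts (1, 3, 5, ...):
Using the generating function prod_{k>=0} 1/(1-x^(2k+1)),
the count is 7917

7917


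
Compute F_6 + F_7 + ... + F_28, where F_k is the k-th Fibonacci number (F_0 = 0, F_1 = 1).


Use the identity sum_{k=0}^{N} F_k = F_{N+2} - 1 (which follows from F_{k+2} - F_{k+1} = F_k). Then
sum_{k=6}^{28} F_k = (F_{30} - 1) - (F_{7} - 1) = F_{30} - F_{7}.
Computing: F_{30} = 832040, F_{7} = 13, so
Sum = 832040 - 13 = 832027.

832027


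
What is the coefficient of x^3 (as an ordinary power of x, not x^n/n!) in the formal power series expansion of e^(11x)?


The exponential series is e^y = sum_{k>=0} y^k / k!. Substituting y = 11x gives
e^(11x) = sum_{k>=0} 11^k x^k / k!.
So the coefficient of x^n is a^n/n! with a = 11, n = 3:
11^3 / 3! = 1331/6 = 1331/6

1331/6


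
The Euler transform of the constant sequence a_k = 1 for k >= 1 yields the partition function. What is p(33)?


The Euler transform converts the sequence a_k = 1 into the number of integer partitions.
Using the recurrence or dynamic programming:
p(33) = 10143

10143


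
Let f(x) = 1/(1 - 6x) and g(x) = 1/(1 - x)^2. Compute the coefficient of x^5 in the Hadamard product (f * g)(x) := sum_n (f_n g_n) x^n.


f has coefficients f_k = 6^k. For g = 1/(1 - x)^2 the coefficient is g_k = C(k + 1, 1) = k + 1. The Hadamard coefficient is (f * g)_k = 6^k * (k + 1).
For k = 5: 6^5 * 6 = 7776 * 6 = 46656.

46656


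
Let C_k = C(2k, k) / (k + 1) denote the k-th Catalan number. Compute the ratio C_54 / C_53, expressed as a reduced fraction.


Using C_k = (2k)! / (k! (k+1)!), the ratio C_{k+1}/C_k simplifies to
C_{k+1}/C_k = [(2k+2)! / ((k+1)! (k+2)!)] * [k! (k+1)! / (2k)!]
 = (2k+2)(2k+1) / ((k+1)(k+2)) = 2(2k+1) / (k+2).
For k = 53: 2(2*53 + 1) / (53 + 2) = 214/55 = 214/55.

214/55


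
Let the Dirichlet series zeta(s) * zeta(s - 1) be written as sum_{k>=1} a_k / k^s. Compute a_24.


Convolution gives a_k = sum_{d | k} d * 1 = sum_{d | k} d = sigma(k), the sum of positive divisors of k.
For k = 24, the divisors are 1, 2, 3, 4, 6, 8, 12, 24, so
sigma(24) = 1 + 2 + 3 + 4 + 6 + 8 + 12 + 24 = 60.

60


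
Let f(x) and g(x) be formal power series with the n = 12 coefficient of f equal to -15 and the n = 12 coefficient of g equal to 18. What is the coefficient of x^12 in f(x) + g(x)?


Addition of formal power series is termwise.
The coefficient of x^12 in f + g = -15 + 18
= 3

3


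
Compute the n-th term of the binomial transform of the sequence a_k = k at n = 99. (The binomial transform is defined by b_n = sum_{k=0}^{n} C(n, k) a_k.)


With a_k = k, b_n = sum_{k=0}^{n} C(n, k) k. Using k * C(n, k) = n * C(n-1, k-1) gives b_n = n * sum_{k>=1} C(n-1, k-1) = n * 2^(n-1).
For n = 99: 99 * 2^98 = 99 * 316912650057057350374175801344 = 31374352355648677687043404333056.

31374352355648677687043404333056


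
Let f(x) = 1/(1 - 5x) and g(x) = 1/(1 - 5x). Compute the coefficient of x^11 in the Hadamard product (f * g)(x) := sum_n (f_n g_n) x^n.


f has coefficients f_k = 5^k and g has coefficients g_k = 5^k, so the Hadamard product has coefficient (f*g)_k = 5^k * 5^k = 25^k.
For k = 11: 25^11 = 2384185791015625.

2384185791015625


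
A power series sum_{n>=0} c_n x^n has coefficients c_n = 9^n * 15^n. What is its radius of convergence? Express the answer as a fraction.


By the root test (Cauchy-Hadamard), the radius is R = 1 / limsup_n |c_n|^(1/n).
Here |c_n|^(1/n) = (9^n * 15^n)^(1/n) = 9 * 15 = 135 for all n.
So R = 1/135 = 1/135.

1/135


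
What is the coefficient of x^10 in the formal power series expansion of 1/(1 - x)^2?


The expansion 1/(1 - x)^r = sum_{k>=0} C(k + r - 1, r - 1) x^k follows from the multiset / negative-binomial theorem (or from repeated differentiation of the geometric series).
For r = 2 and k = 10:
C(11, 1) = 39916800 / (1 * 3628800) = 11.

11


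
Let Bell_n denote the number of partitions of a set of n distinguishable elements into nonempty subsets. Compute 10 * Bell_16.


Bell_16 can be computed from the Bell triangle or from Dobinski's identity Bell_n = (1/e) * sum_{k>=0} k^n / k!.
Computing Bell_16 = 10480142147.
Then 10 * 10480142147 = 104801421470.

104801421470


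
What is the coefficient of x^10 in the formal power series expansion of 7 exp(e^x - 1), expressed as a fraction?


exp(e^x - 1) is the exponential generating function for the Bell numbers Bell_k: exp(e^x - 1) = sum_{k>=0} Bell_k x^k / k!.
So the coefficient of x^10 in 7 exp(e^x - 1) is 7 Bell_10 / 10!.
Computing: Bell_10 = 115975 and 10! = 3628800, giving
7 * 115975/3628800 = 4639/20736.

4639/20736


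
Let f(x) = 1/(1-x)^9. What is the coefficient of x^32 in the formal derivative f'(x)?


Differentiate: d/dx [ 1/(1-x)^r ] = r / (1-x)^(r+1).
Here r = 9, so f'(x) = 9 / (1-x)^10.
The expansion of 1/(1-x)^(r+1) has coefficient of x^n equal to C(n+r, r).
So the coefficient of x^32 in f'(x) is
9 * C(41, 9) = 9 * 350343565 = 3153092085

3153092085


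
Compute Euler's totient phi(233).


phi(n) counts integers in [1, n] coprime to n. Using the multiplicative formula phi(n) = n * prod_{p | n} (1 - 1/p):
233 = 233, so
phi(233) = 233 * (1 - 1/233) = 232.

232


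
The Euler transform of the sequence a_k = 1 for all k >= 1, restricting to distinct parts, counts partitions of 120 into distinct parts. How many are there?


Partitions of 120 into distinct parts can be computed via generating function.
Product (1+x)(1+x^2)(1+x^3)...
The coefficient of x^120 = 2194432

2194432


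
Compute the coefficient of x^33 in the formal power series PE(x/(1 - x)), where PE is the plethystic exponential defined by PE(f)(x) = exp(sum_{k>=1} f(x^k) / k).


For f(x) = x/(1 - x) we have
sum_{k>=1} f(x^k) / k = sum_{k>=1} (1/k) * x^k / (1 - x^k) = sum_{k, m >= 1} x^(k m) / k,
which after exponentiating simplifies to
PE(x/(1 - x)) = prod_{k>=1} 1 / (1 - x^k).
This is the generating function for the partition function p(n), so the coefficient of x^33 is p(33).
Computing p(33) by dynamic programming over parts 1, 2, ..., 33: p(33) = 10143.

10143


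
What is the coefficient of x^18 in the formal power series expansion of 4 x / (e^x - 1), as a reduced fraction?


The exponential generating function for Bernoulli numbers is
x / (e^x - 1) = sum_{k>=0} B_k x^k / k!.
So the coefficient of x^18 in 4 x / (e^x - 1) is 4 B_18 / 18!.
Computing: B_18 = 43867/798, 18! = 6402373705728000, giving
4 * 43867/798 / 6402373705728000 = 43867/1277273554292736000.

43867/1277273554292736000


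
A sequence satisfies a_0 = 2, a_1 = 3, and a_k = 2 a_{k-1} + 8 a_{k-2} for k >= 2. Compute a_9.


The characteristic equation is t^2 - 2 t - 8 = 0, with roots r_1 = 4 and r_2 = -2 (so c_1 = r_1 + r_2, c_2 = -r_1 r_2 as required).
One can use the closed form a_n = A r_1^n + B r_2^n, but direct iteration is more reliable:
a_0 = 2, a_1 = 3, a_2 = 22, a_3 = 68, a_4 = 312, a_5 = 1168, a_6 = 4832, a_7 = 19008, a_8 = 76672, a_9 = 305408.
So a_9 = 305408.

305408


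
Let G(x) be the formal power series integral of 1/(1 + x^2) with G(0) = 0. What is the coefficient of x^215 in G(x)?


1/(1 + x^2) = sum_{j>=0} (-1)^j x^(2j). Integrating termwise with G(0) = 0:
G(x) = sum_{j>=0} (-1)^j x^(2j+1) / (2j+1) = arctan(x).
Only odd powers are nonzero. For x^215 write 215 = 2*107 + 1, giving
(-1)^107 / 215 = -1/215 = -1/215.

-1/215


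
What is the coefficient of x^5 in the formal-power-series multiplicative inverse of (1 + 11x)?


The inverse is 1/(1 + 11x). Apply the geometric identity 1/(1 - y) = sum_{k>=0} y^k with y = -11x:
1/(1 + 11x) = sum_{k>=0} (-11)^k x^k.
So the coefficient of x^5 is (-11)^5 = -161051.

-161051


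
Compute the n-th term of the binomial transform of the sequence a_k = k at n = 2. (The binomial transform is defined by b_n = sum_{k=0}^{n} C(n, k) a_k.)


With a_k = k, b_n = sum_{k=0}^{n} C(n, k) k. Using k * C(n, k) = n * C(n-1, k-1) gives b_n = n * sum_{k>=1} C(n-1, k-1) = n * 2^(n-1).
For n = 2: 2 * 2^1 = 2 * 2 = 4.

4


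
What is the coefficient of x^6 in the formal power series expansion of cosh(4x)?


The Maclaurin series is cosh(t) = sum_{m>=0} t^(2m) / (2m)!, so substituting t = 4x, only even powers of x are nonzero, with coefficient of x^(2m) equal to 4^(2m) / (2m)!.
For x^6 the coefficient is 4^6/6! = 4096/720 = 256/45.

256/45


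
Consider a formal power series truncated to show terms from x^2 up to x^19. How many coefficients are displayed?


From x^2 to x^19 inclusive, the count is 19 - 2 + 1 = 18.

18


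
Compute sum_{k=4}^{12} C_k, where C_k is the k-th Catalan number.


C_4 through C_12: 14, 42, 132, 429, 1430, 4862, 16796, 58786, 208012
Sum = 14 + 42 + 132 + 429 + 1430 + 4862 + 16796 + 58786 + 208012
= 290503

290503


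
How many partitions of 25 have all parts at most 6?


Using the generating function (1-x)^(-1)(1-x^2)^(-1)...(1-x^6)^(-1),
the coefficient of x^25 counts these restricted partitions.
Result = 612

612


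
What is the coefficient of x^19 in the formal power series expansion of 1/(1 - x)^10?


The negative binomial / multiset identity is
1/(1 - x)^r = sum_{k>=0} C(k + r - 1, r - 1) x^k.
Here r = 10 and k = 19, so the coefficient is
C(19 + 9, 9) = C(28, 9)
= 6906900

6906900


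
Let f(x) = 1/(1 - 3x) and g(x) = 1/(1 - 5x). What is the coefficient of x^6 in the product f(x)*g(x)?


The coefficient of x^n in f*g is the Cauchy product: sum_{k=0}^{n} a^k * b^(n-k).
With a=3, b=5, n=6:
sum_{k=0}^{6} 3^k * 5^(6-k)
= 37969

37969


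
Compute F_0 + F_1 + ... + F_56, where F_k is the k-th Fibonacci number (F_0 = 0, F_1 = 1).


Use the identity sum_{k=0}^{N} F_k = F_{N+2} - 1 (which follows from F_{k+2} - F_{k+1} = F_k). Then
sum_{k=0}^{56} F_k = (F_{58} - 1) - (F_{1} - 1) = F_{58} - F_{1}.
Computing: F_{58} = 591286729879, F_{1} = 1, so
Sum = 591286729879 - 1 = 591286729878.

591286729878


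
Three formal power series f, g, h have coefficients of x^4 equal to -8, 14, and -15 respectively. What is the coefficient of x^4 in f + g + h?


Series addition is componentwise:
-8 + 14 + -15
= -9

-9


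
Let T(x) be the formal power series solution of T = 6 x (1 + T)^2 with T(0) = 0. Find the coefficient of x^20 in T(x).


Apply the Lagrange inversion formula: if T = 6 x * phi(T) with phi(t) = (1 + t)^2, then [x^n] T = 6^n * (1/n) [t^(n-1)] phi(t)^n = 6^n * (1/n) [t^(n-1)] (1 + t)^(2n) = 6^n * (1/n) C(2n, n-1).
Using the identity C(2n, n-1) = C(2n, n) * n / (n+1), the unscaled factor equals C(2n, n) / (n+1) = C_n, the n-th Catalan number.
For n = 20: C_20 = C(40, 20) / 21 = 137846528820/21 = 6564120420.
With the 6^20 = 3656158440062976 factor, the coefficient is 3656158440062976 * 6564120420 = 23999464275172726847569920.

23999464275172726847569920


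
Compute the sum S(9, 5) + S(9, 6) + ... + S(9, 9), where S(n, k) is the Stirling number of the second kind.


By definition, S(n, k) counts partitions of an n-set into exactly k nonempty blocks.
Computing row n = 9 for k = 5..9:
S(9, k): 6951, 2646, 462, 36, 1
Sum = 10096.

10096


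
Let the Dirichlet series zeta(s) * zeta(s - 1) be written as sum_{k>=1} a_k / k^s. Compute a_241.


Convolution gives a_k = sum_{d | k} d * 1 = sum_{d | k} d = sigma(k), the sum of positive divisors of k.
For k = 241, the divisors are 1, 241, so
sigma(241) = 1 + 241 = 242.

242


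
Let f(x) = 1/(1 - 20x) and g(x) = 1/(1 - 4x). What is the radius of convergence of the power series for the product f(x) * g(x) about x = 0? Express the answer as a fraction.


The radius of 1/(1 - 20x) is 1/20 (nearest singularity at x = 1/20), and the radius of 1/(1 - 4x) is 1/4.
The product f(x)*g(x) = 1/((1 - 20x)(1 - 4x)) has singularities at both 1/20 and 1/4, so its radius of convergence is the distance to the nearest one:
min(1/20, 1/4) = 1/20.

1/20


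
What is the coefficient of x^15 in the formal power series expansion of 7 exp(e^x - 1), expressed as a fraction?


exp(e^x - 1) is the exponential generating function for the Bell numbers Bell_k: exp(e^x - 1) = sum_{k>=0} Bell_k x^k / k!.
So the coefficient of x^15 in 7 exp(e^x - 1) is 7 Bell_15 / 15!.
Computing: Bell_15 = 1382958545 and 15! = 1307674368000, giving
7 * 1382958545/1307674368000 = 276591709/37362124800.

276591709/37362124800


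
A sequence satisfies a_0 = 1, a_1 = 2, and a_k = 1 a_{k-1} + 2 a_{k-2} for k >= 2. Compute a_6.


The characteristic equation is t^2 - 1 t - 2 = 0, with roots r_1 = 2 and r_2 = -1 (so c_1 = r_1 + r_2, c_2 = -r_1 r_2 as required).
One can use the closed form a_n = A r_1^n + B r_2^n, but direct iteration is more reliable:
a_0 = 1, a_1 = 2, a_2 = 4, a_3 = 8, a_4 = 16, a_5 = 32, a_6 = 64.
So a_6 = 64.

64


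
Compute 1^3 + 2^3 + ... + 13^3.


This power sum has a closed form given by Faulhaber's formula
sum_{k=1}^{m} k^p = (1 / (p + 1)) * sum_{j=0}^{p} C(p + 1, j) B_j m^(p + 1 - j),
but for small m direct computation is fastest:
1 + 8 + 27 + 64 + 125 + 216 + 343 + 512 + 729 + 1000 + 1331 + 1728 + 2197 = 8281.

8281


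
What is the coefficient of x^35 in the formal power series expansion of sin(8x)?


The Maclaurin series is sin(t) = sum_{k>=0} (-1)^k t^(2k+1) / (2k+1)!, so substituting t = 8x, only odd powers of x are nonzero, with coefficient of x^(2k+1) equal to (-1)^k 8^(2k+1) / (2k+1)!.
Write 35 = 2*17 + 1, giving the coefficient (-1)^17 * 8^35 / 35! = -40564819207303340847894502572032/10333147966386144929666651337523200000000 = -9444732965739290427392/2405873491984360136479756640625.

-9444732965739290427392/2405873491984360136479756640625


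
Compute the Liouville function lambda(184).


The Liouville function is lambda(k) = (-1)^Omega(k), where Omega(k) counts the prime factors of k with multiplicity.
Factoring: 184 = 2 * 2 * 2 * 23, so Omega(184) = 4.
lambda(184) = (-1)^4 = 1.

1


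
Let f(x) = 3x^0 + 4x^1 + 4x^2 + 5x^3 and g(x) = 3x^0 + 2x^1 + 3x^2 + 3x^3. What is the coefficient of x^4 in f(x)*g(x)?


Cauchy product at x^4:
4*3 + 4*3 + 5*2
= 34

34


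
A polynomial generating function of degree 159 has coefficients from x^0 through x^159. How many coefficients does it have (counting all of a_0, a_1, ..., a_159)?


A polynomial of degree 159 takes the form a_0 + a_1 x + ... + a_159 x^159.
The number of coefficients is 159 + 1 = 160.

160


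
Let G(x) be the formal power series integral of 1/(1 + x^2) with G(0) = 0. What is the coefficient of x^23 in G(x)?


1/(1 + x^2) = sum_{j>=0} (-1)^j x^(2j). Integrating termwise with G(0) = 0:
G(x) = sum_{j>=0} (-1)^j x^(2j+1) / (2j+1) = arctan(x).
Only odd powers are nonzero. For x^23 write 23 = 2*11 + 1, giving
(-1)^11 / 23 = -1/23 = -1/23.

-1/23


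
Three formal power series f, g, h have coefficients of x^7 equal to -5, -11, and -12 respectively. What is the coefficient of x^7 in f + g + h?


Series addition is componentwise:
-5 + -11 + -12
= -28

-28


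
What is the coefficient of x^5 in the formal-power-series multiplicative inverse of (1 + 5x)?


The inverse is 1/(1 + 5x). Apply the geometric identity 1/(1 - y) = sum_{k>=0} y^k with y = -5x:
1/(1 + 5x) = sum_{k>=0} (-5)^k x^k.
So the coefficient of x^5 is (-5)^5 = -3125.

-3125


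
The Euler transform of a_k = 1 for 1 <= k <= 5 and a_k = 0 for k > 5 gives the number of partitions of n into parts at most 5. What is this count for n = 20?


Partitions of 20 into parts at most 5:
Using generating function (1-x)^(-1)(1-x^2)^(-1)...(1-x^5)^(-1),
the coefficient of x^20 = 192

192


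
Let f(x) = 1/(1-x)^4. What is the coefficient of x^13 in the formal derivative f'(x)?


Differentiate: d/dx [ 1/(1-x)^r ] = r / (1-x)^(r+1).
Here r = 4, so f'(x) = 4 / (1-x)^5.
The expansion of 1/(1-x)^(r+1) has coefficient of x^n equal to C(n+r, r).
So the coefficient of x^13 in f'(x) is
4 * C(17, 4) = 4 * 2380 = 9520

9520


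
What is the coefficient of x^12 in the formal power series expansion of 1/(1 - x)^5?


The expansion 1/(1 - x)^r = sum_{k>=0} C(k + r - 1, r - 1) x^k follows from the multiset / negative-binomial theorem (or from repeated differentiation of the geometric series).
For r = 5 and k = 12:
C(16, 4) = 20922789888000 / (24 * 479001600) = 1820.

1820


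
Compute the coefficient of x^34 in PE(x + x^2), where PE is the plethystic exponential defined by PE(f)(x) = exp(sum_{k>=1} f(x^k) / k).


With f(x) = x + x^2, the exponent is sum_{k>=1} (x^k + x^(2k)) / k = -ln(1 - x) - ln(1 - x^2). Exponentiating:
PE(x + x^2) = 1 / ((1 - x)(1 - x^2)).
This is the generating function for partitions of n into parts of size 1 or 2. The number of 2's can be any j in 0..17, and the rest are 1's, so
[x^34] = floor(34/2) + 1 = 18.

18


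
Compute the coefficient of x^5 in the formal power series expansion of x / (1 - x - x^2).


Let f(x) = sum_{k>=0} a_k x^k. Multiplying f(x) * (1 - x - x^2) = x and matching coefficients gives a_0 = 0, a_1 = 1, and a_k = a_{k-1} + a_{k-2} for k >= 2. These are the Fibonacci numbers F_k.
Iterating from F_0 = 0, F_1 = 1:
F_0=0, F_1=1, F_2=1, F_3=2, F_4=3, F_5=5
F_5 = 5.

5


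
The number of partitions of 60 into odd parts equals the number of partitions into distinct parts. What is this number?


Computing partitions of 60 into odd parts (1, 3, 5, ...):
Using the generating function prod_{k>=0} 1/(1-x^(2k+1)),
the count is 10880

10880


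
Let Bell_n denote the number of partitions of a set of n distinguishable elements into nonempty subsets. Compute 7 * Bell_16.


Bell_16 can be computed from the Bell triangle or from Dobinski's identity Bell_n = (1/e) * sum_{k>=0} k^n / k!.
Computing Bell_16 = 10480142147.
Then 7 * 10480142147 = 73360995029.

73360995029


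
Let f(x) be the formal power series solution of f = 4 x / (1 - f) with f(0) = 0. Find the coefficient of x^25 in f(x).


Apply Lagrange inversion: f = 4 x * phi(f) with phi(t) = 1/(1 - t), so
[x^n] f = 4^n * (1/n) [t^(n-1)] phi(t)^n = 4^n * (1/n) [t^(n-1)] (1 - t)^(-n) = 4^n * (1/n) C(2n - 2, n - 1) = 4^n * C_{n-1}.
For n = 25: C_24 = C(48, 24) / 25 = 32247603683100/25 = 1289904147324.
With the 4^25 = 1125899906842624 factor, the coefficient is 1125899906842624 * 1289904147324 = 1452302959308005943778738176.

1452302959308005943778738176


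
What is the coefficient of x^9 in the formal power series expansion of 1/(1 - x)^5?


The negative binomial / multiset identity is
1/(1 - x)^r = sum_{k>=0} C(k + r - 1, r - 1) x^k.
Here r = 5 and k = 9, so the coefficient is
C(9 + 4, 4) = C(13, 4)
= 715

715


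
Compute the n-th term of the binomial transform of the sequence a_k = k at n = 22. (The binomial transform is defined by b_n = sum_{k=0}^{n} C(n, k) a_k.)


With a_k = k, b_n = sum_{k=0}^{n} C(n, k) k. Using k * C(n, k) = n * C(n-1, k-1) gives b_n = n * sum_{k>=1} C(n-1, k-1) = n * 2^(n-1).
For n = 22: 22 * 2^21 = 22 * 2097152 = 46137344.

46137344


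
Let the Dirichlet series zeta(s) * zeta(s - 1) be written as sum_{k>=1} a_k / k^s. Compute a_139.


Convolution gives a_k = sum_{d | k} d * 1 = sum_{d | k} d = sigma(k), the sum of positive divisors of k.
For k = 139, the divisors are 1, 139, so
sigma(139) = 1 + 139 = 140.

140


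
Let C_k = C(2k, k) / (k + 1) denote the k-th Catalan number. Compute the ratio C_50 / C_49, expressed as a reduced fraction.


Using C_k = (2k)! / (k! (k+1)!), the ratio C_{k+1}/C_k simplifies to
C_{k+1}/C_k = [(2k+2)! / ((k+1)! (k+2)!)] * [k! (k+1)! / (2k)!]
 = (2k+2)(2k+1) / ((k+1)(k+2)) = 2(2k+1) / (k+2).
For k = 49: 2(2*49 + 1) / (49 + 2) = 198/51 = 66/17.

66/17


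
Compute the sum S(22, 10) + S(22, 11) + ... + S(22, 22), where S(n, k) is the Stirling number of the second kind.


By definition, S(n, k) counts partitions of an n-set into exactly k nonempty blocks.
Computing row n = 22 for k = 10..22:
S(22, k): 835143799377954, 366282500870286, 108823356051137, 22496861868481, 3295165281331, 345615943200, 26046574004, 1404142047, 53374629, 1389850, 23485, 231, 1
Sum = 1336414804896636.

1336414804896636


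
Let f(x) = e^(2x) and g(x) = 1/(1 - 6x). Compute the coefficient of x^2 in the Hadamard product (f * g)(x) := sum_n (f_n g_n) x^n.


Expanding: f_k = 2^k/k! (from e^(2x)) and g_k = 6^k (from 1/(1 - 6x)). So the Hadamard coefficient (f * g)_k = 2^k 6^k / k! = (12)^k / k!.
For k = 2: 12^2/2! = 144/2 = 72.

72


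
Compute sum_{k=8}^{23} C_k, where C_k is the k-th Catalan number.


C_8 through C_23: 1430, 4862, 16796, 58786, 208012, 742900, 2674440, 9694845, 35357670, 129644790, 477638700, 1767263190, 6564120420, 24466267020, 91482563640, 343059613650
Sum = 1430 + 4862 + 16796 + 58786 + 208012 + 742900 + 2674440 + 9694845 + 35357670 + 129644790 + 477638700 + 1767263190 + 6564120420 + 24466267020 + 91482563640 + 343059613650
= 467995871151

467995871151


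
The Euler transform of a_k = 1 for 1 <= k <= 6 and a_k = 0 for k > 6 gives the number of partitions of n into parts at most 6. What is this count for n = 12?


Partitions of 12 into parts at most 6:
Using generating function (1-x)^(-1)(1-x^2)^(-1)...(1-x^6)^(-1),
the coefficient of x^12 = 58

58


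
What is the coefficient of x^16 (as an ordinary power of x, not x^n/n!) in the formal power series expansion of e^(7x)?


The exponential series is e^y = sum_{k>=0} y^k / k!. Substituting y = 7x gives
e^(7x) = sum_{k>=0} 7^k x^k / k!.
So the coefficient of x^n is a^n/n! with a = 7, n = 16:
7^16 / 16! = 33232930569601/20922789888000 = 678223072849/426995712000

678223072849/426995712000


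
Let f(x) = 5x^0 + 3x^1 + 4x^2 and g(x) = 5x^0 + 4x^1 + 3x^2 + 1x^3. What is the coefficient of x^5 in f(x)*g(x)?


Cauchy product at x^5:
4*1
= 4

4


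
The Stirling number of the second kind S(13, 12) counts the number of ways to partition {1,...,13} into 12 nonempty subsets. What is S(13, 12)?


Using the explicit formula S(n,k) = (1/k!) sum_{j=0}^{k} (-1)^(k-j) C(k,j) j^n:
S(13, 12) = 78
Equivalently, S(n,k) is n! times the coefficient of x^n in the EGF (e^x - 1)^k / k!.

78


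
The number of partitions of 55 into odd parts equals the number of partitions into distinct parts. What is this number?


Computing partitions of 55 into odd parts (1, 3, 5, ...):
Using the generating function prod_{k>=0} 1/(1-x^(2k+1)),
the count is 6378

6378


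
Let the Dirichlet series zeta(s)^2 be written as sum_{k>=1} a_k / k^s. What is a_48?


The Dirichlet convolution of the constant function 1 with itself gives (1 * 1)(k) = sum_{d | k} 1 = d(k), the number of positive divisors of k.
Since zeta(s) = sum_{k>=1} 1/k^s, we have zeta(s)^2 = sum_{k>=1} d(k)/k^s, so a_k = d(k).
For k = 48: the divisors are 1, 2, 3, 4, 6, 8, 12, 16, 24, 48.
Count = 10.

10


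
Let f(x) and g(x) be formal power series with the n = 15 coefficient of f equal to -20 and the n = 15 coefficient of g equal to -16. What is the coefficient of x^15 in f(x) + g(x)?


Addition of formal power series is termwise.
The coefficient of x^15 in f + g = -20 + -16
= -36

-36


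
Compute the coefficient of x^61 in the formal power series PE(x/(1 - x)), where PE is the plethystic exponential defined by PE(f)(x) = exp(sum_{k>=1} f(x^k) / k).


For f(x) = x/(1 - x) we have
sum_{k>=1} f(x^k) / k = sum_{k>=1} (1/k) * x^k / (1 - x^k) = sum_{k, m >= 1} x^(k m) / k,
which after exponentiating simplifies to
PE(x/(1 - x)) = prod_{k>=1} 1 / (1 - x^k).
This is the generating function for the partition function p(n), so the coefficient of x^61 is p(61).
Computing p(61) by dynamic programming over parts 1, 2, ..., 61: p(61) = 1121505.

1121505


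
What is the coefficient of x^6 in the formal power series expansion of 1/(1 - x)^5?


The expansion 1/(1 - x)^r = sum_{k>=0} C(k + r - 1, r - 1) x^k follows from the multiset / negative-binomial theorem (or from repeated differentiation of the geometric series).
For r = 5 and k = 6:
C(10, 4) = 3628800 / (24 * 720) = 210.

210


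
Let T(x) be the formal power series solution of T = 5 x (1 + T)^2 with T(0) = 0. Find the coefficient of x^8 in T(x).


Apply the Lagrange inversion formula: if T = 5 x * phi(T) with phi(t) = (1 + t)^2, then [x^n] T = 5^n * (1/n) [t^(n-1)] phi(t)^n = 5^n * (1/n) [t^(n-1)] (1 + t)^(2n) = 5^n * (1/n) C(2n, n-1).
Using the identity C(2n, n-1) = C(2n, n) * n / (n+1), the unscaled factor equals C(2n, n) / (n+1) = C_n, the n-th Catalan number.
For n = 8: C_8 = C(16, 8) / 9 = 12870/9 = 1430.
With the 5^8 = 390625 factor, the coefficient is 390625 * 1430 = 558593750.

558593750


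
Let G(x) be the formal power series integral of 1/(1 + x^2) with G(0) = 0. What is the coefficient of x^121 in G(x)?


1/(1 + x^2) = sum_{j>=0} (-1)^j x^(2j). Integrating termwise with G(0) = 0:
G(x) = sum_{j>=0} (-1)^j x^(2j+1) / (2j+1) = arctan(x).
Only odd powers are nonzero. For x^121 write 121 = 2*60 + 1, giving
(-1)^60 / 121 = 1/121 = 1/121.

1/121


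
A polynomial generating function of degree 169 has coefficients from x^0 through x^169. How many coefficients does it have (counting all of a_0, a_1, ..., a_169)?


A polynomial of degree 169 takes the form a_0 + a_1 x + ... + a_169 x^169.
The number of coefficients is 169 + 1 = 170.

170


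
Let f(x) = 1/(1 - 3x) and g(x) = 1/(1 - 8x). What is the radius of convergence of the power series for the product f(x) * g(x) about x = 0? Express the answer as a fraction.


The radius of 1/(1 - 3x) is 1/3 (nearest singularity at x = 1/3), and the radius of 1/(1 - 8x) is 1/8.
The product f(x)*g(x) = 1/((1 - 3x)(1 - 8x)) has singularities at both 1/3 and 1/8, so its radius of convergence is the distance to the nearest one:
min(1/3, 1/8) = 1/8.

1/8


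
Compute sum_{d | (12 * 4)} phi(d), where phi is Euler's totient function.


First, 12 * 4 = 48. One classical identity is sum_{d | n} phi(d) = n (each k in [1, n] has a unique gcd with n, and among the k's with gcd(k, n) = n/d there are phi(d) of them). So the sum equals 48. We also verify directly:
Divisors of 48: 1, 2, 3, 4, 6, 8, 12, 16, 24, 48.
phi values: 1, 1, 2, 2, 2, 4, 4, 8, 8, 16.
Sum = 48.

48


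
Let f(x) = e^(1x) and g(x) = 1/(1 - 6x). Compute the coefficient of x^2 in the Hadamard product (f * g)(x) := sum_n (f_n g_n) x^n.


Expanding: f_k = 1^k/k! (from e^(1x)) and g_k = 6^k (from 1/(1 - 6x)). So the Hadamard coefficient (f * g)_k = 1^k 6^k / k! = (6)^k / k!.
For k = 2: 6^2/2! = 36/2 = 18.

18


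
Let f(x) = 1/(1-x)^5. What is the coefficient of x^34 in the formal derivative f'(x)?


Differentiate: d/dx [ 1/(1-x)^r ] = r / (1-x)^(r+1).
Here r = 5, so f'(x) = 5 / (1-x)^6.
The expansion of 1/(1-x)^(r+1) has coefficient of x^n equal to C(n+r, r).
So the coefficient of x^34 in f'(x) is
5 * C(39, 5) = 5 * 575757 = 2878785

2878785


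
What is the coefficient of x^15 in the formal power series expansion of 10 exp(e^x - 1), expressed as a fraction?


exp(e^x - 1) is the exponential generating function for the Bell numbers Bell_k: exp(e^x - 1) = sum_{k>=0} Bell_k x^k / k!.
So the coefficient of x^15 in 10 exp(e^x - 1) is 10 Bell_15 / 15!.
Computing: Bell_15 = 1382958545 and 15! = 1307674368000, giving
10 * 1382958545/1307674368000 = 276591709/26153487360.

276591709/26153487360


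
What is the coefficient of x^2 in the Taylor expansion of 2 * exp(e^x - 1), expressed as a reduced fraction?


exp(e^x - 1) = sum_{k>=0} Bell_k x^k / k!, where Bell_k is the k-th Bell number.
So the coefficient of x^2 is 2 * Bell_2 / 2!.
Computing: Bell_2 = 2 and 2! = 2, giving
2 * 2/2 = 2.

2


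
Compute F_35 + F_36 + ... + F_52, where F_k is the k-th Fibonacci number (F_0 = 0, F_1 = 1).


Use the identity sum_{k=0}^{N} F_k = F_{N+2} - 1 (which follows from F_{k+2} - F_{k+1} = F_k). Then
sum_{k=35}^{52} F_k = (F_{54} - 1) - (F_{36} - 1) = F_{54} - F_{36}.
Computing: F_{54} = 86267571272, F_{36} = 14930352, so
Sum = 86267571272 - 14930352 = 86252640920.

86252640920


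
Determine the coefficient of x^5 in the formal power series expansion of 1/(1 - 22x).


The geometric series identity gives 1/(1 - c x) = sum_{k>=0} c^k x^k, so the coefficient of x^k is c^k.
Here c = 22 and k = 5.
Computing: 22^5 = 5153632

5153632


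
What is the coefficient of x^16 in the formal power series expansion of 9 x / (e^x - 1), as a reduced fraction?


The exponential generating function for Bernoulli numbers is
x / (e^x - 1) = sum_{k>=0} B_k x^k / k!.
So the coefficient of x^16 in 9 x / (e^x - 1) is 9 B_16 / 16!.
Computing: B_16 = -3617/510, 16! = 20922789888000, giving
9 * -3617/510 / 20922789888000 = -3617/1185624760320000.

-3617/1185624760320000


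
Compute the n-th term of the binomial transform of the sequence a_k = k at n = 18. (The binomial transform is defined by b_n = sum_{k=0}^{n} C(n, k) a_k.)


With a_k = k, b_n = sum_{k=0}^{n} C(n, k) k. Using k * C(n, k) = n * C(n-1, k-1) gives b_n = n * sum_{k>=1} C(n-1, k-1) = n * 2^(n-1).
For n = 18: 18 * 2^17 = 18 * 131072 = 2359296.

2359296


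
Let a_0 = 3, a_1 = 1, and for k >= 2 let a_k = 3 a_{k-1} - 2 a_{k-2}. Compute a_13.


Iterating the recurrence forward:
a_0 = 3
a_1 = 1
a_2 = 3*1 - 2*3 = -3
a_3 = 3*-3 - 2*1 = -11
a_4 = 3*-11 - 2*-3 = -27
a_5 = 3*-27 - 2*-11 = -59
a_6 = 3*-59 - 2*-27 = -123
a_7 = 3*-123 - 2*-59 = -251
a_8 = 3*-251 - 2*-123 = -507
a_9 = 3*-507 - 2*-251 = -1019
a_10 = 3*-1019 - 2*-507 = -2043
a_11 = 3*-2043 - 2*-1019 = -4091
a_12 = 3*-4091 - 2*-2043 = -8187
a_13 = 3*-8187 - 2*-4091 = -16379
So a_13 = -16379.

-16379


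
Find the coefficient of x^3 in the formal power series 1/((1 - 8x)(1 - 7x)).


By partial fractions or Cauchy convolution:
The coefficient equals sum_{k=0}^{3} 8^k * 7^(3-k).
= 1695

1695


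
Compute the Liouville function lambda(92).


The Liouville function is lambda(k) = (-1)^Omega(k), where Omega(k) counts the prime factors of k with multiplicity.
Factoring: 92 = 2 * 2 * 23, so Omega(92) = 3.
lambda(92) = (-1)^3 = -1.

-1


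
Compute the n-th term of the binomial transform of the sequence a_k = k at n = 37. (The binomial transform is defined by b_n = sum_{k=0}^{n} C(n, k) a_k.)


With a_k = k, b_n = sum_{k=0}^{n} C(n, k) k. Using k * C(n, k) = n * C(n-1, k-1) gives b_n = n * sum_{k>=1} C(n-1, k-1) = n * 2^(n-1).
For n = 37: 37 * 2^36 = 37 * 68719476736 = 2542620639232.

2542620639232


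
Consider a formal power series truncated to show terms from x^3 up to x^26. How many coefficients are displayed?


From x^3 to x^26 inclusive, the count is 26 - 3 + 1 = 24.

24


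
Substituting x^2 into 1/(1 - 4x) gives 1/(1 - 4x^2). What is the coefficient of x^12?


The coefficient of x^(2m) in 1/(1 - 4x^2) is 4^m.
With n = 12 = 2*6, the coefficient is 4^6 = 4096.

4096


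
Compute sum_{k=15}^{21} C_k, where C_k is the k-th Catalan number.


C_15 through C_21: 9694845, 35357670, 129644790, 477638700, 1767263190, 6564120420, 24466267020
Sum = 9694845 + 35357670 + 129644790 + 477638700 + 1767263190 + 6564120420 + 24466267020
= 33449986635

33449986635


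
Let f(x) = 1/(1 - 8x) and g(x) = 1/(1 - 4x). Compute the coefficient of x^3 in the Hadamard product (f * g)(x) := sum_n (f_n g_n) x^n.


f has coefficients f_k = 8^k and g has coefficients g_k = 4^k, so the Hadamard product has coefficient (f*g)_k = 8^k * 4^k = 32^k.
For k = 3: 32^3 = 32768.

32768
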